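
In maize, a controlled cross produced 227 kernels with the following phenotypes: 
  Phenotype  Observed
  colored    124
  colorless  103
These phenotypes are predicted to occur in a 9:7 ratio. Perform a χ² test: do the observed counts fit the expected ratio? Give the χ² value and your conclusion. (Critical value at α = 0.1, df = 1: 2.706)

Under the 9:7 hypothesis (Σ ratio = 16, N = 227):
  colored: 227 × 9/16 = 127.6875
  colorless: 227 × 7/16 = 99.3125
χ² = Σ (O − E)² / E
  colored: (124 − 127.6875)² / 127.6875 = 0.1065
  colorless: (103 − 99.3125)² / 99.3125 = 0.1369
χ² = 0.1065 + 0.1369 = 0.2434 ≈ 0.243
Degrees of freedom = 2 − 1 = 1; critical value at α = 0.1 is 2.706.
Since 0.243 < 2.706, we fail to reject the null hypothesis — the data are consistent with the 9:7 ratio.

0.243; consistent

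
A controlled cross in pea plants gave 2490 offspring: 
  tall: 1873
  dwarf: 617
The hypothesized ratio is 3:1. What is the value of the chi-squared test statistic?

Under the 3:1 hypothesis (Σ ratio = 4, N = 2490):
  tall: 2490 × 3/4 = 1867.5
  dwarf: 2490 × 1/4 = 622.5
χ² = Σ (O − E)² / E
  tall: (1873 − 1867.5)² / 1867.5 = 0.0162
  dwarf: (617 − 622.5)² / 622.5 = 0.0486
χ² = 0.0162 + 0.0486 = 0.0648 ≈ 0.065

0.065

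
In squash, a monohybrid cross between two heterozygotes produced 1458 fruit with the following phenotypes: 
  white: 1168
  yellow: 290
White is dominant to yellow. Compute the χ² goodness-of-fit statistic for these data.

For a monohybrid cross between heterozygotes with complete dominance, the expected phenotypic ratio is 3:1.
Under the 3:1 hypothesis (Σ ratio = 4, N = 1458):
  white: 1458 × 3/4 = 1093.5
  yellow: 1458 × 1/4 = 364.5
χ² = Σ (O − E)² / E
  white: (1168 − 1093.5)² / 1093.5 = 5.0757
  yellow: (290 − 364.5)² / 364.5 = 15.2270
χ² = 5.0757 + 15.2270 = 20.3027 ≈ 20.303

20.303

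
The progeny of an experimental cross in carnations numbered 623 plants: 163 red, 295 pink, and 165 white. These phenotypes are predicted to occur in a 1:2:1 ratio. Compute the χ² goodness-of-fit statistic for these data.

1.761

Under the 1:2:1 hypothesis (Σ ratio = 4, N = 623):
  red: 623 × 1/4 = 155.75
  pink: 623 × 2/4 = 311.5
  white: 623 × 1/4 = 155.75
χ² = Σ (O − E)² / E
  red: (163 − 155.75)² / 155.75 = 0.3375
  pink: (295 − 311.5)² / 311.5 = 0.8740
  white: (165 − 155.75)² / 155.75 = 0.5494
χ² = 0.3375 + 0.8740 + 0.5494 = 1.7609 ≈ 1.761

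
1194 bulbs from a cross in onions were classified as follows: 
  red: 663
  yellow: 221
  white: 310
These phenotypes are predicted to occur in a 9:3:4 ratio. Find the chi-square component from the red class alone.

0.111

Expected counts for N = 1194 under a 9:3:4 ratio (total parts = 16):
  red: 1194 × 9/16 = 671.625
  yellow: 1194 × 3/16 = 223.875
  white: 1194 × 4/16 = 298.5
Contribution of red: (663 − 671.625)² / 671.625 = 0.1108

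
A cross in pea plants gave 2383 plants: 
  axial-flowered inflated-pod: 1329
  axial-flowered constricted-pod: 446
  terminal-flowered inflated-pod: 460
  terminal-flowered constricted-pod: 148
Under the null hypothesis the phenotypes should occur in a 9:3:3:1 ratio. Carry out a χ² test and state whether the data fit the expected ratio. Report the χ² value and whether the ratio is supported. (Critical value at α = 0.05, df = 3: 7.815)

The 9:3:3:1 ratio has 16 parts, so with N = 2383 the expected counts are:
  axial-flowered inflated-pod: 2383 × 9/16 = 1340.4375
  axial-flowered constricted-pod: 2383 × 3/16 = 446.8125
  terminal-flowered inflated-pod: 2383 × 3/16 = 446.8125
  terminal-flowered constricted-pod: 2383 × 1/16 = 148.9375
χ² = Σ (O − E)² / E
  axial-flowered inflated-pod: (1329 − 1340.4375)² / 1340.4375 = 0.0976
  axial-flowered constricted-pod: (446 − 446.8125)² / 446.8125 = 0.0015
  terminal-flowered inflated-pod: (460 − 446.8125)² / 446.8125 = 0.3892
  terminal-flowered constricted-pod: (148 − 148.9375)² / 148.9375 = 0.0059
χ² = 0.0976 + 0.0015 + 0.3892 + 0.0059 = 0.4942 ≈ 0.494
Degrees of freedom = 4 − 1 = 3; critical value at α = 0.05 is 7.815.
Since 0.494 < 7.815, we fail to reject the null hypothesis — the data are consistent with the 9:3:3:1 ratio.

0.494; consistent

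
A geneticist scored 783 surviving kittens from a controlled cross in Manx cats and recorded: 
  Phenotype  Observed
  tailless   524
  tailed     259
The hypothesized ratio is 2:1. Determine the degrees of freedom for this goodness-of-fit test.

A goodness-of-fit test with 2 phenotype classes has df = 2 − 1 = 1.

1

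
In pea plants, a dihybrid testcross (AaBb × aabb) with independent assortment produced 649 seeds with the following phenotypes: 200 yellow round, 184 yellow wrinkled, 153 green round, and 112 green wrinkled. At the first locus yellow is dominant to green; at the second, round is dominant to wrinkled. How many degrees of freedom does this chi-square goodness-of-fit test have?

A dihybrid testcross with independent assortment gives a 1:1:1:1 ratio.
A goodness-of-fit test with 4 phenotype classes has df = 4 − 1 = 3.

3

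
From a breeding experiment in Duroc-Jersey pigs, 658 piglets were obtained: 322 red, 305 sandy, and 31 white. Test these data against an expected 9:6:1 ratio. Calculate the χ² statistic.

22.501

The 9:6:1 ratio has 16 parts, so with N = 658 the expected counts are:
  red: 658 × 9/16 = 370.125
  sandy: 658 × 6/16 = 246.75
  white: 658 × 1/16 = 41.125
χ² = Σ (O − E)² / E
  red: (322 − 370.125)² / 370.125 = 6.2574
  sandy: (305 − 246.75)² / 246.75 = 13.7510
  white: (31 − 41.125)² / 41.125 = 2.4928
χ² = 6.2574 + 13.7510 + 2.4928 = 22.5012 ≈ 22.501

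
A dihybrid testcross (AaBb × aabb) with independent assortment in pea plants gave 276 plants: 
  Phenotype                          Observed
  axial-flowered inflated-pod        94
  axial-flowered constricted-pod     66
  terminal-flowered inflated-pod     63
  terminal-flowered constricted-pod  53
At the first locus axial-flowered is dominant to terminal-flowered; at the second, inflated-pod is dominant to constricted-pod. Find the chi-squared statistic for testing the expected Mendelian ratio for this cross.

13.420

A dihybrid testcross with independent assortment gives a 1:1:1:1 ratio.
Expected counts for N = 276 under a 1:1:1:1 ratio (total parts = 4):
  axial-flowered inflated-pod: 276 × 1/4 = 69
  axial-flowered constricted-pod: 276 × 1/4 = 69
  terminal-flowered inflated-pod: 276 × 1/4 = 69
  terminal-flowered constricted-pod: 276 × 1/4 = 69
χ² = Σ (O − E)² / E
  axial-flowered inflated-pod: (94 − 69)² / 69 = 9.0580
  axial-flowered constricted-pod: (66 − 69)² / 69 = 0.1304
  terminal-flowered inflated-pod: (63 − 69)² / 69 = 0.5217
  terminal-flowered constricted-pod: (53 − 69)² / 69 = 3.7101
χ² = 9.0580 + 0.1304 + 0.5217 + 3.7101 = 13.4202 ≈ 13.420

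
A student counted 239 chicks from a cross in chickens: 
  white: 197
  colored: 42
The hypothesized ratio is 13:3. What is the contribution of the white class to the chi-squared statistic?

0.041

Expected counts for N = 239 under a 13:3 ratio (total parts = 16):
  white: 239 × 13/16 = 194.1875
  colored: 239 × 3/16 = 44.8125
Contribution of white: (197 − 194.1875)² / 194.1875 = 0.0407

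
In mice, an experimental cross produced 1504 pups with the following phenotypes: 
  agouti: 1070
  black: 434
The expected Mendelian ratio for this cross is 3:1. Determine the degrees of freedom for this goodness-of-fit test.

1

A goodness-of-fit test with 2 phenotype classes has df = 2 − 1 = 1.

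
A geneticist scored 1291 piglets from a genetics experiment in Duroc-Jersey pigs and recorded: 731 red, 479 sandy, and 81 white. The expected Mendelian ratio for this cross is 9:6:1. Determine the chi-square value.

0.087

Total ratio parts = 16. Expected numbers out of 1291:
  red: 1291 × 9/16 = 726.1875
  sandy: 1291 × 6/16 = 484.125
  white: 1291 × 1/16 = 80.6875
χ² = Σ (O − E)² / E
  red: (731 − 726.1875)² / 726.1875 = 0.0319
  sandy: (479 − 484.125)² / 484.125 = 0.0543
  white: (81 − 80.6875)² / 80.6875 = 0.0012
χ² = 0.0319 + 0.0543 + 0.0012 = 0.0874 ≈ 0.087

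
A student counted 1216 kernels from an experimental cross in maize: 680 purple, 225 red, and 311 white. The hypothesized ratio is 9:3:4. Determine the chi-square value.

0.224

Under the 9:3:4 hypothesis (Σ ratio = 16, N = 1216):
  purple: 1216 × 9/16 = 684
  red: 1216 × 3/16 = 228
  white: 1216 × 4/16 = 304
χ² = Σ (O − E)² / E
  purple: (680 − 684)² / 684 = 0.0234
  red: (225 − 228)² / 228 = 0.0395
  white: (311 − 304)² / 304 = 0.1612
χ² = 0.0234 + 0.0395 + 0.1612 = 0.2241 ≈ 0.224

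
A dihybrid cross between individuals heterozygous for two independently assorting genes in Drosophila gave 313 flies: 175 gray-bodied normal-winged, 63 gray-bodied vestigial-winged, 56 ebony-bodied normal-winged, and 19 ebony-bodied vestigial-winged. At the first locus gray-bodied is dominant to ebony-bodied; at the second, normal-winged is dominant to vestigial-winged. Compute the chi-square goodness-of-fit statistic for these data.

0.463

A dihybrid F₂ with independent assortment and complete dominance at both loci gives a 9:3:3:1 phenotypic ratio.
Total ratio parts = 16. Expected numbers out of 313:
  gray-bodied normal-winged: 313 × 9/16 = 176.0625
  gray-bodied vestigial-winged: 313 × 3/16 = 58.6875
  ebony-bodied normal-winged: 313 × 3/16 = 58.6875
  ebony-bodied vestigial-winged: 313 × 1/16 = 19.5625
χ² = Σ (O − E)² / E
  gray-bodied normal-winged: (175 − 176.0625)² / 176.0625 = 0.0064
  gray-bodied vestigial-winged: (63 − 58.6875)² / 58.6875 = 0.3169
  ebony-bodied normal-winged: (56 − 58.6875)² / 58.6875 = 0.1231
  ebony-bodied vestigial-winged: (19 − 19.5625)² / 19.5625 = 0.0162
χ² = 0.0064 + 0.3169 + 0.1231 + 0.0162 = 0.4626 ≈ 0.463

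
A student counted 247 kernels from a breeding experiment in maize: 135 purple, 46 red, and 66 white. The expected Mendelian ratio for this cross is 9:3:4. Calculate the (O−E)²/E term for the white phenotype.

Expected counts for N = 247 under a 9:3:4 ratio (total parts = 16):
  purple: 247 × 9/16 = 138.9375
  red: 247 × 3/16 = 46.3125
  white: 247 × 4/16 = 61.75
Contribution of white: (66 − 61.75)² / 61.75 = 0.2925

0.293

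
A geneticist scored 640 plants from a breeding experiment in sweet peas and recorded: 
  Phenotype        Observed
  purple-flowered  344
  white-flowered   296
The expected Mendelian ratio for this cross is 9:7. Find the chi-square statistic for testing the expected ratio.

The 9:7 ratio has 16 parts, so with N = 640 the expected counts are:
  purple-flowered: 640 × 9/16 = 360
  white-flowered: 640 × 7/16 = 280
χ² = Σ (O − E)² / E
  purple-flowered: (344 − 360)² / 360 = 0.7111
  white-flowered: (296 − 280)² / 280 = 0.9143
χ² = 0.7111 + 0.9143 = 1.6254 ≈ 1.625

1.625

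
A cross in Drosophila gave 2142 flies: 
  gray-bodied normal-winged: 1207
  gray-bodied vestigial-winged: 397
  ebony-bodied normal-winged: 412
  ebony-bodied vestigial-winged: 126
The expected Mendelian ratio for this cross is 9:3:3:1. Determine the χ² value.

Expected counts for N = 2142 under a 9:3:3:1 ratio (total parts = 16):
  gray-bodied normal-winged: 2142 × 9/16 = 1204.875
  gray-bodied vestigial-winged: 2142 × 3/16 = 401.625
  ebony-bodied normal-winged: 2142 × 3/16 = 401.625
  ebony-bodied vestigial-winged: 2142 × 1/16 = 133.875
χ² = Σ (O − E)² / E
  gray-bodied normal-winged: (1207 − 1204.875)² / 1204.875 = 0.0037
  gray-bodied vestigial-winged: (397 − 401.625)² / 401.625 = 0.0533
  ebony-bodied normal-winged: (412 − 401.625)² / 401.625 = 0.2680
  ebony-bodied vestigial-winged: (126 − 133.875)² / 133.875 = 0.4632
χ² = 0.0037 + 0.0533 + 0.2680 + 0.4632 = 0.7882 ≈ 0.788

0.788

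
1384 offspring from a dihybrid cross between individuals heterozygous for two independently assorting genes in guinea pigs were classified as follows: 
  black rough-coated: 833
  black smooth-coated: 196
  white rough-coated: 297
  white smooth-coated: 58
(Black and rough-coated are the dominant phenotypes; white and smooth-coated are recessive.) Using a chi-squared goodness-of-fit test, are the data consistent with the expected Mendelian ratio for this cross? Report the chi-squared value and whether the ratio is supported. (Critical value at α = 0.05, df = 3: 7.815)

A dihybrid F₂ with independent assortment and complete dominance at both loci gives a 9:3:3:1 phenotypic ratio.
Expected counts for N = 1384 under a 9:3:3:1 ratio (total parts = 16):
  black rough-coated: 1384 × 9/16 = 778.5
  black smooth-coated: 1384 × 3/16 = 259.5
  white rough-coated: 1384 × 3/16 = 259.5
  white smooth-coated: 1384 × 1/16 = 86.5
χ² = Σ (O − E)² / E
  black rough-coated: (833 − 778.5)² / 778.5 = 3.8154
  black smooth-coated: (196 − 259.5)² / 259.5 = 15.5385
  white rough-coated: (297 − 259.5)² / 259.5 = 5.4191
  white smooth-coated: (58 − 86.5)² / 86.5 = 9.3902
χ² = 3.8154 + 15.5385 + 5.4191 + 9.3902 = 34.1632 ≈ 34.163
Degrees of freedom = 4 − 1 = 3; critical value at α = 0.05 is 7.815.
Since 34.163 > 7.815, we reject the null hypothesis — the data do not fit the 9:3:3:1 ratio.

34.163; not consistent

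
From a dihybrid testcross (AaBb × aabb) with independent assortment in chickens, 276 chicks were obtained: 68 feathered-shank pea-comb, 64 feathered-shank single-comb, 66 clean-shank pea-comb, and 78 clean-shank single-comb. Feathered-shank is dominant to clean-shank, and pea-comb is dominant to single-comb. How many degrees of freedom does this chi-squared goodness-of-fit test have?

3

A dihybrid testcross with independent assortment gives a 1:1:1:1 ratio.
A goodness-of-fit test with 4 phenotype classes has df = 4 − 1 = 3.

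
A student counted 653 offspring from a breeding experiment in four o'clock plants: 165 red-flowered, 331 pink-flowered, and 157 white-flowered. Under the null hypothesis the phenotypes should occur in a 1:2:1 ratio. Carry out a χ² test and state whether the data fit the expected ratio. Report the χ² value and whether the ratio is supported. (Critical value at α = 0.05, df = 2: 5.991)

The 1:2:1 ratio has 4 parts, so with N = 653 the expected counts are:
  red-flowered: 653 × 1/4 = 163.25
  pink-flowered: 653 × 2/4 = 326.5
  white-flowered: 653 × 1/4 = 163.25
χ² = Σ (O − E)² / E
  red-flowered: (165 − 163.25)² / 163.25 = 0.0188
  pink-flowered: (331 − 326.5)² / 326.5 = 0.0620
  white-flowered: (157 − 163.25)² / 163.25 = 0.2393
χ² = 0.0188 + 0.0620 + 0.2393 = 0.3201 ≈ 0.320
Degrees of freedom = 3 − 1 = 2; critical value at α = 0.05 is 5.991.
Since 0.320 < 5.991, we fail to reject the null hypothesis — the data are consistent with the 1:2:1 ratio.

0.320; consistent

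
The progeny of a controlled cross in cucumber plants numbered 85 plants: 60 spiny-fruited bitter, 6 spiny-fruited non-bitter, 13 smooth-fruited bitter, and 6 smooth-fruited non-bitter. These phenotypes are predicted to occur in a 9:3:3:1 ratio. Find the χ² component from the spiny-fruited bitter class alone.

3.107

Total ratio parts = 16. Expected numbers out of 85:
  spiny-fruited bitter: 85 × 9/16 = 47.8125
  spiny-fruited non-bitter: 85 × 3/16 = 15.9375
  smooth-fruited bitter: 85 × 3/16 = 15.9375
  smooth-fruited non-bitter: 85 × 1/16 = 5.3125
Contribution of spiny-fruited bitter: (60 − 47.8125)² / 47.8125 = 3.1066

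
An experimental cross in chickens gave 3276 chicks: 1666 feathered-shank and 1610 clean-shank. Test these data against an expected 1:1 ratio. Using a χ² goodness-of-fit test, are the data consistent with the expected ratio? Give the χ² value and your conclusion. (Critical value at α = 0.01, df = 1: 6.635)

The 1:1 ratio has 2 parts, so with N = 3276 the expected counts are:
  feathered-shank: 3276 × 1/2 = 1638
  clean-shank: 3276 × 1/2 = 1638
χ² = Σ (O − E)² / E
  feathered-shank: (1666 − 1638)² / 1638 = 0.4786
  clean-shank: (1610 − 1638)² / 1638 = 0.4786
χ² = 0.4786 + 0.4786 = 0.9572 ≈ 0.957
Degrees of freedom = 2 − 1 = 1; critical value at α = 0.01 is 6.635.
Since 0.957 < 6.635, we fail to reject the null hypothesis — the data are consistent with the 1:1 ratio.

0.957; consistent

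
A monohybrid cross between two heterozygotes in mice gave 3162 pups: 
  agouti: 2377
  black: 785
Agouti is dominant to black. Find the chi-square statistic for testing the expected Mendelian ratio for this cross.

For a monohybrid cross between heterozygotes with complete dominance, the expected phenotypic ratio is 3:1.
The 3:1 ratio has 4 parts, so with N = 3162 the expected counts are:
  agouti: 3162 × 3/4 = 2371.5
  black: 3162 × 1/4 = 790.5
χ² = Σ (O − E)² / E
  agouti: (2377 − 2371.5)² / 2371.5 = 0.0128
  black: (785 − 790.5)² / 790.5 = 0.0383
χ² = 0.0128 + 0.0383 = 0.0511 ≈ 0.051

0.051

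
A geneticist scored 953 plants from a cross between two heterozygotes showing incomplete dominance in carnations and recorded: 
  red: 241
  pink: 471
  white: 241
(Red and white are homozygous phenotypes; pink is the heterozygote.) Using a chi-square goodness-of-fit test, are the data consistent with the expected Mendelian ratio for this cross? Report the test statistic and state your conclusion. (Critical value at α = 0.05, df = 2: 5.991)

0.127; consistent

With incomplete dominance, a heterozygote × heterozygote cross gives a 1:2:1 phenotypic ratio.
Total ratio parts = 4. Expected numbers out of 953:
  red: 953 × 1/4 = 238.25
  pink: 953 × 2/4 = 476.5
  white: 953 × 1/4 = 238.25
χ² = Σ (O − E)² / E
  red: (241 − 238.25)² / 238.25 = 0.0317
  pink: (471 − 476.5)² / 476.5 = 0.0635
  white: (241 − 238.25)² / 238.25 = 0.0317
χ² = 0.0317 + 0.0635 + 0.0317 = 0.1269 ≈ 0.127
Degrees of freedom = 3 − 1 = 2; critical value at α = 0.05 is 5.991.
Since 0.127 < 5.991, we fail to reject the null hypothesis — the data are consistent with the 1:2:1 ratio.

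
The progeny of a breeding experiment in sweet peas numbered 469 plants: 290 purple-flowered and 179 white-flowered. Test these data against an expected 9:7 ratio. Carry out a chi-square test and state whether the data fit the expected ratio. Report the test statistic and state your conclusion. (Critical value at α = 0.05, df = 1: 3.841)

5.942; not consistent

The 9:7 ratio has 16 parts, so with N = 469 the expected counts are:
  purple-flowered: 469 × 9/16 = 263.8125
  white-flowered: 469 × 7/16 = 205.1875
χ² = Σ (O − E)² / E
  purple-flowered: (290 − 263.8125)² / 263.8125 = 2.5995
  white-flowered: (179 − 205.1875)² / 205.1875 = 3.3422
χ² = 2.5995 + 3.3422 = 5.9417 ≈ 5.942
Degrees of freedom = 2 − 1 = 1; critical value at α = 0.05 is 3.841.
Since 5.942 > 3.841, we reject the null hypothesis — the data do not fit the 9:7 ratio.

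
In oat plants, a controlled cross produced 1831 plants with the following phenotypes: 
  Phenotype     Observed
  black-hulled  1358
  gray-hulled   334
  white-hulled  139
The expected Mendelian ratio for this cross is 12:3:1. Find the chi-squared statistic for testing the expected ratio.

5.694

Total ratio parts = 16. Expected numbers out of 1831:
  black-hulled: 1831 × 12/16 = 1373.25
  gray-hulled: 1831 × 3/16 = 343.3125
  white-hulled: 1831 × 1/16 = 114.4375
χ² = Σ (O − E)² / E
  black-hulled: (1358 − 1373.25)² / 1373.25 = 0.1694
  gray-hulled: (334 − 343.3125)² / 343.3125 = 0.2526
  white-hulled: (139 − 114.4375)² / 114.4375 = 5.2720
χ² = 0.1694 + 0.2526 + 5.2720 = 5.694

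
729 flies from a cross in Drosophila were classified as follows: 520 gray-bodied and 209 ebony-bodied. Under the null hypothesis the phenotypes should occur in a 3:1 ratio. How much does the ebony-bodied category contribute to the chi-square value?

3.926

Total ratio parts = 4. Expected numbers out of 729:
  gray-bodied: 729 × 3/4 = 546.75
  ebony-bodied: 729 × 1/4 = 182.25
Contribution of ebony-bodied: (209 − 182.25)² / 182.25 = 3.9263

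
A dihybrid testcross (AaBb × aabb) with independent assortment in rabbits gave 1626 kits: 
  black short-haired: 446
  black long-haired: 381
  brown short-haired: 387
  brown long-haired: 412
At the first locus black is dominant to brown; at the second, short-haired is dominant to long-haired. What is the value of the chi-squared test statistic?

6.448

A dihybrid testcross with independent assortment gives a 1:1:1:1 ratio.
The 1:1:1:1 ratio has 4 parts, so with N = 1626 the expected counts are:
  black short-haired: 1626 × 1/4 = 406.5
  black long-haired: 1626 × 1/4 = 406.5
  brown short-haired: 1626 × 1/4 = 406.5
  brown long-haired: 1626 × 1/4 = 406.5
χ² = Σ (O − E)² / E
  black short-haired: (446 − 406.5)² / 406.5 = 3.8383
  black long-haired: (381 − 406.5)² / 406.5 = 1.5996
  brown short-haired: (387 − 406.5)² / 406.5 = 0.9354
  brown long-haired: (412 − 406.5)² / 406.5 = 0.0744
χ² = 3.8383 + 1.5996 + 0.9354 + 0.0744 = 6.4477 ≈ 6.448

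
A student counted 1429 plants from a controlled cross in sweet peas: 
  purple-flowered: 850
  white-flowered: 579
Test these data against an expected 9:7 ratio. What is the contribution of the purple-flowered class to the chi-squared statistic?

2.654

Under the 9:7 hypothesis (Σ ratio = 16, N = 1429):
  purple-flowered: 1429 × 9/16 = 803.8125
  white-flowered: 1429 × 7/16 = 625.1875
Contribution of purple-flowered: (850 − 803.8125)² / 803.8125 = 2.6540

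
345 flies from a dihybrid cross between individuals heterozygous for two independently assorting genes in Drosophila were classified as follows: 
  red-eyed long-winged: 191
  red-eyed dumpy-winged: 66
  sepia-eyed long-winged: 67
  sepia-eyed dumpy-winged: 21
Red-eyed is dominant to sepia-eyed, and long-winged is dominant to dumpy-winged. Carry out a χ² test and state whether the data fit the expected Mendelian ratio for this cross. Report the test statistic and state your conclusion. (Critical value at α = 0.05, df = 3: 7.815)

0.172; consistent

A dihybrid F₂ with independent assortment and complete dominance at both loci gives a 9:3:3:1 phenotypic ratio.
The 9:3:3:1 ratio has 16 parts, so with N = 345 the expected counts are:
  red-eyed long-winged: 345 × 9/16 = 194.0625
  red-eyed dumpy-winged: 345 × 3/16 = 64.6875
  sepia-eyed long-winged: 345 × 3/16 = 64.6875
  sepia-eyed dumpy-winged: 345 × 1/16 = 21.5625
χ² = Σ (O − E)² / E
  red-eyed long-winged: (191 − 194.0625)² / 194.0625 = 0.0483
  red-eyed dumpy-winged: (66 − 64.6875)² / 64.6875 = 0.0266
  sepia-eyed long-winged: (67 − 64.6875)² / 64.6875 = 0.0827
  sepia-eyed dumpy-winged: (21 − 21.5625)² / 21.5625 = 0.0147
χ² = 0.0483 + 0.0266 + 0.0827 + 0.0147 = 0.1723 ≈ 0.172
Degrees of freedom = 4 − 1 = 3; critical value at α = 0.05 is 7.815.
Since 0.172 < 7.815, we fail to reject the null hypothesis — the data are consistent with the 9:3:3:1 ratio.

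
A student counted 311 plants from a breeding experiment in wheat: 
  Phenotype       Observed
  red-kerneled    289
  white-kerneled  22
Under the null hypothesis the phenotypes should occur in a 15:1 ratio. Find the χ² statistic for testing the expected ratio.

0.360

Under the 15:1 hypothesis (Σ ratio = 16, N = 311):
  red-kerneled: 311 × 15/16 = 291.5625
  white-kerneled: 311 × 1/16 = 19.4375
χ² = Σ (O − E)² / E
  red-kerneled: (289 − 291.5625)² / 291.5625 = 0.0225
  white-kerneled: (22 − 19.4375)² / 19.4375 = 0.3378
χ² = 0.0225 + 0.3378 = 0.3603 ≈ 0.360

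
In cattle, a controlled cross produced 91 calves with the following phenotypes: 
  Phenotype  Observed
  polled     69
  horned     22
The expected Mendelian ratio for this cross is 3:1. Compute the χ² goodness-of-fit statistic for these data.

The 3:1 ratio has 4 parts, so with N = 91 the expected counts are:
  polled: 91 × 3/4 = 68.25
  horned: 91 × 1/4 = 22.75
χ² = Σ (O − E)² / E
  polled: (69 − 68.25)² / 68.25 = 0.0082
  horned: (22 − 22.75)² / 22.75 = 0.0247
χ² = 0.0082 + 0.0247 = 0.0329 ≈ 0.033

0.033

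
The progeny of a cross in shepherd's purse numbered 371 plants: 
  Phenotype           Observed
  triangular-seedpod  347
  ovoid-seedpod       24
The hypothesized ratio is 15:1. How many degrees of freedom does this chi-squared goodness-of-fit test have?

A goodness-of-fit test with 2 phenotype classes has df = 2 − 1 = 1.

1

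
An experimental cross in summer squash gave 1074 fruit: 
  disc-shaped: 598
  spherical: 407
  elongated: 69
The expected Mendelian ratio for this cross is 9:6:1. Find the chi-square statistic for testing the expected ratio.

Under the 9:6:1 hypothesis (Σ ratio = 16, N = 1074):
  disc-shaped: 1074 × 9/16 = 604.125
  spherical: 1074 × 6/16 = 402.75
  elongated: 1074 × 1/16 = 67.125
χ² = Σ (O − E)² / E
  disc-shaped: (598 − 604.125)² / 604.125 = 0.0621
  spherical: (407 − 402.75)² / 402.75 = 0.0448
  elongated: (69 − 67.125)² / 67.125 = 0.0524
χ² = 0.0621 + 0.0448 + 0.0524 = 0.1593 ≈ 0.159

0.159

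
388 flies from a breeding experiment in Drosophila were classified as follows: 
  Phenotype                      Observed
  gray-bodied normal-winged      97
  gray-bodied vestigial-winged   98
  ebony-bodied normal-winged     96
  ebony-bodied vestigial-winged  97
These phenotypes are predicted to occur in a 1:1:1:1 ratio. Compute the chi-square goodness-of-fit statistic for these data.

The 1:1:1:1 ratio has 4 parts, so with N = 388 the expected counts are:
  gray-bodied normal-winged: 388 × 1/4 = 97
  gray-bodied vestigial-winged: 388 × 1/4 = 97
  ebony-bodied normal-winged: 388 × 1/4 = 97
  ebony-bodied vestigial-winged: 388 × 1/4 = 97
χ² = Σ (O − E)² / E
  gray-bodied normal-winged: (97 − 97)² / 97 = 0.0000
  gray-bodied vestigial-winged: (98 − 97)² / 97 = 0.0103
  ebony-bodied normal-winged: (96 − 97)² / 97 = 0.0103
  ebony-bodied vestigial-winged: (97 − 97)² / 97 = 0.0000
χ² = 0.0000 + 0.0103 + 0.0103 + 0.0000 = 0.0206 ≈ 0.021

0.021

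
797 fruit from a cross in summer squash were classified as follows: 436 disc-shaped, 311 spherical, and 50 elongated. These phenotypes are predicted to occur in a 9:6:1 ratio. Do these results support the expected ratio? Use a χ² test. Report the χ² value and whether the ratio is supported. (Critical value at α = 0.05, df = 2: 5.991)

0.831; consistent

Under the 9:6:1 hypothesis (Σ ratio = 16, N = 797):
  disc-shaped: 797 × 9/16 = 448.3125
  spherical: 797 × 6/16 = 298.875
  elongated: 797 × 1/16 = 49.8125
χ² = Σ (O − E)² / E
  disc-shaped: (436 − 448.3125)² / 448.3125 = 0.3382
  spherical: (311 − 298.875)² / 298.875 = 0.4919
  elongated: (50 − 49.8125)² / 49.8125 = 0.0007
χ² = 0.3382 + 0.4919 + 0.0007 = 0.8308 ≈ 0.831
Degrees of freedom = 3 − 1 = 2; critical value at α = 0.05 is 5.991.
Since 0.831 < 5.991, we fail to reject the null hypothesis — the data are consistent with the 9:6:1 ratio.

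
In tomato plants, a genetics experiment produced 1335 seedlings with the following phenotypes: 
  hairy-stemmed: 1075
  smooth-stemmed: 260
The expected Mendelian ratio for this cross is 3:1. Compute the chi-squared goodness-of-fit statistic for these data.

Under the 3:1 hypothesis (Σ ratio = 4, N = 1335):
  hairy-stemmed: 1335 × 3/4 = 1001.25
  smooth-stemmed: 1335 × 1/4 = 333.75
χ² = Σ (O − E)² / E
  hairy-stemmed: (1075 − 1001.25)² / 1001.25 = 5.4323
  smooth-stemmed: (260 − 333.75)² / 333.75 = 16.2968
χ² = 5.4323 + 16.2968 = 21.7291 ≈ 21.729

21.729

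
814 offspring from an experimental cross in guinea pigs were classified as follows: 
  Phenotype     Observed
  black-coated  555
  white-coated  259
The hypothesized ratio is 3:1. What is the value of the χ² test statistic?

The 3:1 ratio has 4 parts, so with N = 814 the expected counts are:
  black-coated: 814 × 3/4 = 610.5
  white-coated: 814 × 1/4 = 203.5
χ² = Σ (O − E)² / E
  black-coated: (555 − 610.5)² / 610.5 = 5.0455
  white-coated: (259 − 203.5)² / 203.5 = 15.1364
χ² = 5.0455 + 15.1364 = 20.1819 ≈ 20.182

20.182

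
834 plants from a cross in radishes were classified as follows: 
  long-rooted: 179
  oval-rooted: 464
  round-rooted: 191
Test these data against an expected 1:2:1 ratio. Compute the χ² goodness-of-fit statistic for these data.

10.940

The 1:2:1 ratio has 4 parts, so with N = 834 the expected counts are:
  long-rooted: 834 × 1/4 = 208.5
  oval-rooted: 834 × 2/4 = 417
  round-rooted: 834 × 1/4 = 208.5
χ² = Σ (O − E)² / E
  long-rooted: (179 − 208.5)² / 208.5 = 4.1739
  oval-rooted: (464 − 417)² / 417 = 5.2974
  round-rooted: (191 − 208.5)² / 208.5 = 1.4688
χ² = 4.1739 + 5.2974 + 1.4688 = 10.9401 ≈ 10.940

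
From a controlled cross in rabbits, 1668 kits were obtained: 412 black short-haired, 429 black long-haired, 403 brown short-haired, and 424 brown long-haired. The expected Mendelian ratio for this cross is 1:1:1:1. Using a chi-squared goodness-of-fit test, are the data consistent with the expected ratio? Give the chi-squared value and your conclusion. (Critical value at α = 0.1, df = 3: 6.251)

0.993; consistent

The 1:1:1:1 ratio has 4 parts, so with N = 1668 the expected counts are:
  black short-haired: 1668 × 1/4 = 417
  black long-haired: 1668 × 1/4 = 417
  brown short-haired: 1668 × 1/4 = 417
  brown long-haired: 1668 × 1/4 = 417
χ² = Σ (O − E)² / E
  black short-haired: (412 − 417)² / 417 = 0.0600
  black long-haired: (429 − 417)² / 417 = 0.3453
  brown short-haired: (403 − 417)² / 417 = 0.4700
  brown long-haired: (424 − 417)² / 417 = 0.1175
χ² = 0.0600 + 0.3453 + 0.4700 + 0.1175 = 0.9928 ≈ 0.993
Degrees of freedom = 4 − 1 = 3; critical value at α = 0.1 is 6.251.
Since 0.993 < 6.251, we fail to reject the null hypothesis — the data are consistent with the 1:1:1:1 ratio.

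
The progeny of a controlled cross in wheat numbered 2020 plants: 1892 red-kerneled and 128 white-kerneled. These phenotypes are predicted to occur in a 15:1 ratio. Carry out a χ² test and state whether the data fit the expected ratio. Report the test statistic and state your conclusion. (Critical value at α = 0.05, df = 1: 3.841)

Total ratio parts = 16. Expected numbers out of 2020:
  red-kerneled: 2020 × 15/16 = 1893.75
  white-kerneled: 2020 × 1/16 = 126.25
χ² = Σ (O − E)² / E
  red-kerneled: (1892 − 1893.75)² / 1893.75 = 0.0016
  white-kerneled: (128 − 126.25)² / 126.25 = 0.0243
χ² = 0.0016 + 0.0243 = 0.0259 ≈ 0.026
Degrees of freedom = 2 − 1 = 1; critical value at α = 0.05 is 3.841.
Since 0.026 < 3.841, we fail to reject the null hypothesis — the data are consistent with the 15:1 ratio.

0.026; consistent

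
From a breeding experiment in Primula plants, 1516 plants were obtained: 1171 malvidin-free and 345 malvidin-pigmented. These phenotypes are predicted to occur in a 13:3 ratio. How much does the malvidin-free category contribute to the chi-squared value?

Total ratio parts = 16. Expected numbers out of 1516:
  malvidin-free: 1516 × 13/16 = 1231.75
  malvidin-pigmented: 1516 × 3/16 = 284.25
Contribution of malvidin-free: (1171 − 1231.75)² / 1231.75 = 2.9962

2.996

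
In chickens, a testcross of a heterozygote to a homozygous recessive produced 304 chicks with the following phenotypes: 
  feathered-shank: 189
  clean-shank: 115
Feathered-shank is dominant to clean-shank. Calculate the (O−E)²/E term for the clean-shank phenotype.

A testcross of a heterozygote (Aa × aa) gives a 1:1 phenotypic ratio.
The 1:1 ratio has 2 parts, so with N = 304 the expected counts are:
  feathered-shank: 304 × 1/2 = 152
  clean-shank: 304 × 1/2 = 152
Contribution of clean-shank: (115 − 152)² / 152 = 9.0066

9.007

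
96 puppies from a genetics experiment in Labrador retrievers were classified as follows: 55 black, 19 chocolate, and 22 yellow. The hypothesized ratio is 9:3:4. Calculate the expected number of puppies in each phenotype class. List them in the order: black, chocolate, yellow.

54, 18, 24

The 9:3:4 ratio has 16 parts, so with N = 96 the expected counts are:
  black: 96 × 9/16 = 54
  chocolate: 96 × 3/16 = 18
  yellow: 96 × 4/16 = 24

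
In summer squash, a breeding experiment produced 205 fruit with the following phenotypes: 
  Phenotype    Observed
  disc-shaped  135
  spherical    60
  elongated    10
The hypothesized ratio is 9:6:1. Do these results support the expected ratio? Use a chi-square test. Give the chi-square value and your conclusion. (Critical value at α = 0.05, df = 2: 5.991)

Total ratio parts = 16. Expected numbers out of 205:
  disc-shaped: 205 × 9/16 = 115.3125
  spherical: 205 × 6/16 = 76.875
  elongated: 205 × 1/16 = 12.8125
χ² = Σ (O − E)² / E
  disc-shaped: (135 − 115.3125)² / 115.3125 = 3.3613
  spherical: (60 − 76.875)² / 76.875 = 3.7043
  elongated: (10 − 12.8125)² / 12.8125 = 0.6174
χ² = 3.3613 + 3.7043 + 0.6174 = 7.683
Degrees of freedom = 3 − 1 = 2; critical value at α = 0.05 is 5.991.
Since 7.683 > 5.991, we reject the null hypothesis — the data do not fit the 9:6:1 ratio.

7.683; not consistent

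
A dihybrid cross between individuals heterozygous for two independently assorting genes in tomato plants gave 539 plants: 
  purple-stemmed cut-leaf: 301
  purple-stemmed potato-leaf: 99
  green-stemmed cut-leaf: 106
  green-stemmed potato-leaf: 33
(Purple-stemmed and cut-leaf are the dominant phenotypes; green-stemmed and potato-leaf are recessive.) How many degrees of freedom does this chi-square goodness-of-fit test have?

A dihybrid F₂ with independent assortment and complete dominance at both loci gives a 9:3:3:1 phenotypic ratio.
A goodness-of-fit test with 4 phenotype classes has df = 4 − 1 = 3.

3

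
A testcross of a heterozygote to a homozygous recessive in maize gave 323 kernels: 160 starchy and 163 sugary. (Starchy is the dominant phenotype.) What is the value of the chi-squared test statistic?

A testcross of a heterozygote (Aa × aa) gives a 1:1 phenotypic ratio.
Expected counts for N = 323 under a 1:1 ratio (total parts = 2):
  starchy: 323 × 1/2 = 161.5
  sugary: 323 × 1/2 = 161.5
χ² = Σ (O − E)² / E
  starchy: (160 − 161.5)² / 161.5 = 0.0139
  sugary: (163 − 161.5)² / 161.5 = 0.0139
χ² = 0.0139 + 0.0139 = 0.0278 ≈ 0.028

0.028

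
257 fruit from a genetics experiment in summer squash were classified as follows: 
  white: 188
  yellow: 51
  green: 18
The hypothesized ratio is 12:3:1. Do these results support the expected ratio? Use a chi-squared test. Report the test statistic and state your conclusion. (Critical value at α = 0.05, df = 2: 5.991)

0.515; consistent

The 12:3:1 ratio has 16 parts, so with N = 257 the expected counts are:
  white: 257 × 12/16 = 192.75
  yellow: 257 × 3/16 = 48.1875
  green: 257 × 1/16 = 16.0625
χ² = Σ (O − E)² / E
  white: (188 − 192.75)² / 192.75 = 0.1171
  yellow: (51 − 48.1875)² / 48.1875 = 0.1642
  green: (18 − 16.0625)² / 16.0625 = 0.2337
χ² = 0.1171 + 0.1642 + 0.2337 = 0.515
Degrees of freedom = 3 − 1 = 2; critical value at α = 0.05 is 5.991.
Since 0.515 < 5.991, we fail to reject the null hypothesis — the data are consistent with the 12:3:1 ratio.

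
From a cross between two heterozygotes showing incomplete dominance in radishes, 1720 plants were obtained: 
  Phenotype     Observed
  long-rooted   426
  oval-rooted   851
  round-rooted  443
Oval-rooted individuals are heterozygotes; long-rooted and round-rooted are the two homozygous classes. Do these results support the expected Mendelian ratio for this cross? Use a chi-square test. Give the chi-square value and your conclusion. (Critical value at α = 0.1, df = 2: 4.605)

0.524; consistent

With incomplete dominance, a heterozygote × heterozygote cross gives a 1:2:1 phenotypic ratio.
The 1:2:1 ratio has 4 parts, so with N = 1720 the expected counts are:
  long-rooted: 1720 × 1/4 = 430
  oval-rooted: 1720 × 2/4 = 860
  round-rooted: 1720 × 1/4 = 430
χ² = Σ (O − E)² / E
  long-rooted: (426 − 430)² / 430 = 0.0372
  oval-rooted: (851 − 860)² / 860 = 0.0942
  round-rooted: (443 − 430)² / 430 = 0.3930
χ² = 0.0372 + 0.0942 + 0.3930 = 0.5244 ≈ 0.524
Degrees of freedom = 3 − 1 = 2; critical value at α = 0.1 is 4.605.
Since 0.524 < 4.605, we fail to reject the null hypothesis — the data are consistent with the 1:2:1 ratio.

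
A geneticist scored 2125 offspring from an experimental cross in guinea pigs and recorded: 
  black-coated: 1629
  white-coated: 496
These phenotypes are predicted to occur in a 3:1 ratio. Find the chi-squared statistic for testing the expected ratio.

The 3:1 ratio has 4 parts, so with N = 2125 the expected counts are:
  black-coated: 2125 × 3/4 = 1593.75
  white-coated: 2125 × 1/4 = 531.25
χ² = Σ (O − E)² / E
  black-coated: (1629 − 1593.75)² / 1593.75 = 0.7796
  white-coated: (496 − 531.25)² / 531.25 = 2.3389
χ² = 0.7796 + 2.3389 = 3.1185 ≈ 3.119

3.119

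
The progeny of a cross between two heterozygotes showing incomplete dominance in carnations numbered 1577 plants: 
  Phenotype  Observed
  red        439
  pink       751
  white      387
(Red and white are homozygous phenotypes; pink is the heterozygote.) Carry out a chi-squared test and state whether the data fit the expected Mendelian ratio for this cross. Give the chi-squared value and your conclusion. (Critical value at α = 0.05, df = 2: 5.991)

6.996; not consistent

With incomplete dominance, a heterozygote × heterozygote cross gives a 1:2:1 phenotypic ratio.
The 1:2:1 ratio has 4 parts, so with N = 1577 the expected counts are:
  red: 1577 × 1/4 = 394.25
  pink: 1577 × 2/4 = 788.5
  white: 1577 × 1/4 = 394.25
χ² = Σ (O − E)² / E
  red: (439 − 394.25)² / 394.25 = 5.0794
  pink: (751 − 788.5)² / 788.5 = 1.7834
  white: (387 − 394.25)² / 394.25 = 0.1333
χ² = 5.0794 + 1.7834 + 0.1333 = 6.9961 ≈ 6.996
Degrees of freedom = 3 − 1 = 2; critical value at α = 0.05 is 5.991.
Since 6.996 > 5.991, we reject the null hypothesis — the data do not fit the 1:2:1 ratio.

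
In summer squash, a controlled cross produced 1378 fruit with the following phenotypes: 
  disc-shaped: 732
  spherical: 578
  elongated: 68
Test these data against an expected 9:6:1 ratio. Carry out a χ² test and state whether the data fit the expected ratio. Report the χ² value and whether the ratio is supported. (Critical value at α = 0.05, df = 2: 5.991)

13.474; not consistent

Expected counts for N = 1378 under a 9:6:1 ratio (total parts = 16):
  disc-shaped: 1378 × 9/16 = 775.125
  spherical: 1378 × 6/16 = 516.75
  elongated: 1378 × 1/16 = 86.125
χ² = Σ (O − E)² / E
  disc-shaped: (732 − 775.125)² / 775.125 = 2.3993
  spherical: (578 − 516.75)² / 516.75 = 7.2599
  elongated: (68 − 86.125)² / 86.125 = 3.8144
χ² = 2.3993 + 7.2599 + 3.8144 = 13.4736 ≈ 13.474
Degrees of freedom = 3 − 1 = 2; critical value at α = 0.05 is 5.991.
Since 13.474 > 5.991, we reject the null hypothesis — the data do not fit the 9:6:1 ratio.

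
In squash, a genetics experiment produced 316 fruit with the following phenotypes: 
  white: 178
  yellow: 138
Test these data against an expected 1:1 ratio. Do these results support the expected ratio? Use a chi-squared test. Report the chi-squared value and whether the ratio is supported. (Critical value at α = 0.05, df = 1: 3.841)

5.063; not consistent

Total ratio parts = 2. Expected numbers out of 316:
  white: 316 × 1/2 = 158
  yellow: 316 × 1/2 = 158
χ² = Σ (O − E)² / E
  white: (178 − 158)² / 158 = 2.5316
  yellow: (138 − 158)² / 158 = 2.5316
χ² = 2.5316 + 2.5316 = 5.0632 ≈ 5.063
Degrees of freedom = 2 − 1 = 1; critical value at α = 0.05 is 3.841.
Since 5.063 > 3.841, we reject the null hypothesis — the data do not fit the 1:1 ratio.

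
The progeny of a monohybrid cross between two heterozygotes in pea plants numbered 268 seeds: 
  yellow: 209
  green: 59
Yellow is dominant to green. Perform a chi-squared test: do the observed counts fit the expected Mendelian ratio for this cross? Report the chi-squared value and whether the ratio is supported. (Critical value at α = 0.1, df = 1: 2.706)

1.274; consistent

For a monohybrid cross between heterozygotes with complete dominance, the expected phenotypic ratio is 3:1.
Expected counts for N = 268 under a 3:1 ratio (total parts = 4):
  yellow: 268 × 3/4 = 201
  green: 268 × 1/4 = 67
χ² = Σ (O − E)² / E
  yellow: (209 − 201)² / 201 = 0.3184
  green: (59 − 67)² / 67 = 0.9552
χ² = 0.3184 + 0.9552 = 1.2736 ≈ 1.274
Degrees of freedom = 2 − 1 = 1; critical value at α = 0.1 is 2.706.
Since 1.274 < 2.706, we fail to reject the null hypothesis — the data are consistent with the 3:1 ratio.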